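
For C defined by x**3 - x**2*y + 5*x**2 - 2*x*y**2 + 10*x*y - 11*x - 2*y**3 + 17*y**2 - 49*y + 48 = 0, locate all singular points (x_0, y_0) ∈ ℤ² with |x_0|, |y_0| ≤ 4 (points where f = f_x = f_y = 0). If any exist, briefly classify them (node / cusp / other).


Singular points: {(-1, 3)}; classification: node.

Compute partial derivatives:
  f_x = 3*x**2 - 2*x*y + 10*x - 2*y**2 + 10*y - 11.
  f_y = -x**2 - 4*x*y + 10*x - 6*y**2 + 34*y - 49.
Scan x_0 ∈ {−4, ..., 4}. For each x_0, f_y(x_0, y) is a polynomial in y; find its integer roots y ∈ {−4, ..., 4}, then test f_x and f at those candidates.
  x = -4: f_y(-4, y) = -6*y**2 + 50*y - 105; no integer root y with |y| ≤ 4.
  x = -3: f_y(-3, y) = -6*y**2 + 46*y - 88; vanishes at y ∈ {4}. (-3, 4): f_x = 18 ≠ 0.
  x = -2: f_y(-2, y) = -6*y**2 + 42*y - 73; no integer root y with |y| ≤ 4.
  x = -1: f_y(-1, y) = -6*y**2 + 38*y - 60; vanishes at y ∈ {3}. (-1, 3): f_x = 0, f = 0 — SINGULAR.
  x = 0: f_y(0, y) = -6*y**2 + 34*y - 49; no integer root y with |y| ≤ 4.
  x = 1: f_y(1, y) = -6*y**2 + 30*y - 40; no integer root y with |y| ≤ 4.
  x = 2: f_y(2, y) = -6*y**2 + 26*y - 33; no integer root y with |y| ≤ 4.
  x = 3: f_y(3, y) = -6*y**2 + 22*y - 28; no integer root y with |y| ≤ 4.
  x = 4: f_y(4, y) = -6*y**2 + 18*y - 25; no integer root y with |y| ≤ 4.
Only singular point on the grid: (-1, 3).
Classify: substitute x = -1 + u, y = 3 + v and expand: f = u**3 - u**2*v - u**2 - 2*u*v**2 - 2*v**3 + v**2.
No constant or linear terms (consistent with a singular point). Quadratic part: -u**2 + v**2. Cubic part: u**3 - u**2*v - 2*u*v**2 - 2*v**3.
The quadratic part v**2 - u**2 = (v − u)(v + u) splits into two distinct linear factors, so there are two distinct tangent lines y − 3 = ±(x − -1) — this is a node (ordinary double point).
Classification: node.


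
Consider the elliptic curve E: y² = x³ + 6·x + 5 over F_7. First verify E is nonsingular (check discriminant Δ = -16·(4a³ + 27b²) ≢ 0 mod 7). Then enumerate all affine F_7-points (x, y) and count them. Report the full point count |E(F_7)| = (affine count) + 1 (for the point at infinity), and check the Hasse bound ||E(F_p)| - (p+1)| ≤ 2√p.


Affine points = {(2, 2), (2, 5), (3, 1), (3, 6), (4, 3), (4, 4)}; affine count = 6; |E(F_7)| = 7.

Discriminant check: Δ ∝ 4a³ + 27b² = 4·6³ + 27·5² = 4·216 + 27·25 ≡ 6 (mod 7). Nonzero ⇒ E is nonsingular.
For each x ∈ F_7, compute rhs = x³ + 6·x + 5 mod 7, then count y ∈ F_7 with y² ≡ rhs.
  x = 0: rhs = 5, matching y values: none (0 points).
  x = 1: rhs = 5, matching y values: none (0 points).
  x = 2: rhs = 4, matching y values: 2, 5 (2 points).
  x = 3: rhs = 1, matching y values: 1, 6 (2 points).
  x = 4: rhs = 2, matching y values: 3, 4 (2 points).
  x = 5: rhs = 6, matching y values: none (0 points).
  x = 6: rhs = 5, matching y values: none (0 points).
Total affine count: 6.
Full point count |E(F_7)| = 6 + 1 = 7.
Hasse bound: |7 − (7+1)| = |-1| = 1 ≤ 2√7 ≈ 5.2915 ✓.


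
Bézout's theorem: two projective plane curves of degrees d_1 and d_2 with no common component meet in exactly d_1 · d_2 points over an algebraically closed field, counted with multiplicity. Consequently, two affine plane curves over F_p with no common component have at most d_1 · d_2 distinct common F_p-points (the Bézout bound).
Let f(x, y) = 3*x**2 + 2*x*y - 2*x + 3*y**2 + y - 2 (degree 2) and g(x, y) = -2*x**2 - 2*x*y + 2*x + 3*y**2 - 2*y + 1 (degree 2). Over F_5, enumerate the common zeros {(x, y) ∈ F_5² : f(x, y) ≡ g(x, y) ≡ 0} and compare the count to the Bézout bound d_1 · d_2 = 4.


Common zeros: {(1, 1), (3, 2), (3, 4), (4, 1)}; count = 4; Bézout bound = 4.

deg(f) = 2, deg(g) = 2, so Bézout bound = 4.
Scan x ∈ F_5. For each x, list the y ∈ F_5 with f(x, y) ≡ 0 and those with g(x, y) ≡ 0 (mod 5); the common zeros in that column are the intersection.
  x = 0: f ≡ 0 at y ∈ {4}; g ≡ 0 at y ∈ ∅; common: ∅.
  x = 1: f ≡ 0 at y ∈ {1, 3}; g ≡ 0 at y ∈ {1, 2}; common: {1}.
  x = 2: f ≡ 0 at y ∈ ∅; g ≡ 0 at y ∈ ∅; common: ∅.
  x = 3: f ≡ 0 at y ∈ {2, 4}; g ≡ 0 at y ∈ {2, 4}; common: {2, 4}.
  x = 4: f ≡ 0 at y ∈ {1}; g ≡ 0 at y ∈ {1, 4}; common: {1}.
Collecting: common zeros = {(1, 1), (3, 2), (3, 4), (4, 1)}, so the count is 4.
Comparison with the Bézout bound: 4 ≤ 4 = deg(f)·deg(g), as expected for curves with no common component (the bound is attained).


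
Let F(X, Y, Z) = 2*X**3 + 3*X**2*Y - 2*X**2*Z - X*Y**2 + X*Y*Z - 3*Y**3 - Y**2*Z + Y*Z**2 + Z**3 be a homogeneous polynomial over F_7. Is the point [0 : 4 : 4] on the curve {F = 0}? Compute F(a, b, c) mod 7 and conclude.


F(0,4,4) ≡ 5 (mod 7); P is NOT on the curve.

Evaluate F(0, 4, 4) term-by-term (mod 7).
  2*X**3 ↦ 2·0·1·1 = 0
  3*X**2*Y ↦ 3·0·4·1 = 0
  -2*X**2*Z ↦ -2·0·1·4 = 0
  -X*Y**2 ↦ -1·0·16·1 = 0
  X*Y*Z ↦ 1·0·4·4 = 0
  -3*Y**3 ↦ -3·1·64·1 = -192
  -Y**2*Z ↦ -1·1·16·4 = -64
  Y*Z**2 ↦ 1·1·4·16 = 64
  Z**3 ↦ 1·1·1·64 = 64
Sum: F(0, 4, 4) = (0) + (0) + (0) + (0) + (0) + (-192) + (-64) + (64) + (64) = -128.
Reducing mod 7: -128 ≡ 5 (mod 7).
Since F(a, b, c) ≡ 5 ≠ 0 (mod 7), P does NOT lie on the curve.


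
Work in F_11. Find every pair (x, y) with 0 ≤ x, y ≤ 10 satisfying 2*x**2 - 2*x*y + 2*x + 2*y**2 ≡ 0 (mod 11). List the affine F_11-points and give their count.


Affine F_11-points: {(0, 0), (1, 5), (1, 7), (3, 5), (3, 9), (5, 7), (5, 9), (6, 3), (7, 3), (7, 4), (10, 0), (10, 10)}; count = 12.

For each of the 121 pairs (x, y) ∈ F_11², evaluate f(x, y) mod 11. Record the zeros.
  x = 0: [0↦0, 1↦2, 2↦8, 3↦7, 4↦10, 5↦6, 6↦6, 7↦10, 8↦7, 9↦8, 10↦2]  zeros at y ∈ {0}
  x = 1: [0↦4, 1↦4, 2↦8, 3↦5, 4↦6, 5↦0, 6↦9, 7↦0, 8↦6, 9↦5, 10↦8]  zeros at y ∈ {5, 7}
  x = 2: [0↦1, 1↦10, 2↦1, 3↦7, 4↦6, 5↦9, 6↦5, 7↦5, 8↦9, 9↦6, 10↦7]  zeros at y ∈ ∅
  x = 3: [0↦2, 1↦9, 2↦9, 3↦2, 4↦10, 5↦0, 6↦5, 7↦3, 8↦5, 9↦0, 10↦10]  zeros at y ∈ {5, 9}
  x = 4: [0↦7, 1↦1, 2↦10, 3↦1, 4↦7, 5↦6, 6↦9, 7↦5, 8↦5, 9↦9, 10↦6]  zeros at y ∈ ∅
  x = 5: [0↦5, 1↦8, 2↦4, 3↦4, 4↦8, 5↦5, 6↦6, 7↦0, 8↦9, 9↦0, 10↦6]  zeros at y ∈ {7, 9}
  x = 6: [0↦7, 1↦8, 2↦2, 3↦0, 4↦2, 5↦8, 6↦7, 7↦10, 8↦6, 9↦6, 10↦10]  zeros at y ∈ {3}
  x = 7: [0↦2, 1↦1, 2↦4, 3↦0, 4↦0, 5↦4, 6↦1, 7↦2, 8↦7, 9↦5, 10↦7]  zeros at y ∈ {3, 4}
  x = 8: [0↦1, 1↦9, 2↦10, 3↦4, 4↦2, 5↦4, 6↦10, 7↦9, 8↦1, 9↦8, 10↦8]  zeros at y ∈ ∅
  x = 9: [0↦4, 1↦10, 2↦9, 3↦1, 4↦8, 5↦8, 6↦1, 7↦9, 8↦10, 9↦4, 10↦2]  zeros at y ∈ ∅
  x = 10: [0↦0, 1↦4, 2↦1, 3↦2, 4↦7, 5↦5, 6↦7, 7↦2, 8↦1, 9↦4, 10↦0]  zeros at y ∈ {0, 10}
Collecting zeros: affine points = {(0, 0), (1, 5), (1, 7), (3, 5), (3, 9), (5, 7), (5, 9), (6, 3), (7, 3), (7, 4), (10, 0), (10, 10)}.
Total count |C(F_11)_aff| = 12.


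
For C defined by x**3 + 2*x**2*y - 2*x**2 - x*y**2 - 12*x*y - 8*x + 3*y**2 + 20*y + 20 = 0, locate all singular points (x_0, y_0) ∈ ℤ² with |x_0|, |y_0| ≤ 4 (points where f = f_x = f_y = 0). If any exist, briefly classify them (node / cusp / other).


Singular points: {(2, -2)}; classification: cusp.

Compute partial derivatives:
  f_x = 3*x**2 + 4*x*y - 4*x - y**2 - 12*y - 8.
  f_y = 2*x**2 - 2*x*y - 12*x + 6*y + 20.
Scan x_0 ∈ {−4, ..., 4}. For each x_0, f_y(x_0, y) is a polynomial in y; find its integer roots y ∈ {−4, ..., 4}, then test f_x and f at those candidates.
  x = -4: f_y(-4, y) = 14*y + 100; no integer root y with |y| ≤ 4.
  x = -3: f_y(-3, y) = 12*y + 74; no integer root y with |y| ≤ 4.
  x = -2: f_y(-2, y) = 10*y + 52; no integer root y with |y| ≤ 4.
  x = -1: f_y(-1, y) = 8*y + 34; no integer root y with |y| ≤ 4.
  x = 0: f_y(0, y) = 6*y + 20; no integer root y with |y| ≤ 4.
  x = 1: f_y(1, y) = 4*y + 10; no integer root y with |y| ≤ 4.
  x = 2: f_y(2, y) = 2*y + 4; vanishes at y ∈ {-2}. (2, -2): f_x = 0, f = 0 — SINGULAR.
  x = 3: f_y(3, y) = 2; no integer root y with |y| ≤ 4.
  x = 4: f_y(4, y) = 4 - 2*y; vanishes at y ∈ {2}. (4, 2): f_x = 28 ≠ 0.
Only singular point on the grid: (2, -2).
Classify: substitute x = 2 + u, y = -2 + v and expand: f = u**3 + 2*u**2*v - u*v**2 + v**2.
No constant or linear terms (consistent with a singular point). Quadratic part: v**2. Cubic part: u**3 + 2*u**2*v - u*v**2.
The quadratic part v**2 is a perfect square, so there is a single (double) tangent line v = 0, i.e. y = -2. Restricting the cubic part to that line (v = 0) leaves u**3 ≠ 0, so f is not divisible by v and the branch is v² ≈ -u**3 to lowest order — this is a cusp.
Classification: cusp.


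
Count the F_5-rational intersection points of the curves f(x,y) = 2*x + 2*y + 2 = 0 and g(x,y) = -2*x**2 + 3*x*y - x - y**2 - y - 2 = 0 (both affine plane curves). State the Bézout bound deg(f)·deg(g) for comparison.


Common zeros: ∅; count = 0; Bézout bound = 2.

deg(f) = 1, deg(g) = 2, so Bézout bound = 2.
Scan x ∈ F_5. For each x, list the y ∈ F_5 with f(x, y) ≡ 0 and those with g(x, y) ≡ 0 (mod 5); the common zeros in that column are the intersection.
  x = 0: f ≡ 0 at y ∈ {4}; g ≡ 0 at y ∈ ∅; common: ∅.
  x = 1: f ≡ 0 at y ∈ {3}; g ≡ 0 at y ∈ {0, 2}; common: ∅.
  x = 2: f ≡ 0 at y ∈ {2}; g ≡ 0 at y ∈ ∅; common: ∅.
  x = 3: f ≡ 0 at y ∈ {1}; g ≡ 0 at y ∈ ∅; common: ∅.
  x = 4: f ≡ 0 at y ∈ {0}; g ≡ 0 at y ∈ {2, 4}; common: ∅.
Collecting: common zeros = ∅, so the count is 0.
Comparison with the Bézout bound: 0 ≤ 2 = deg(f)·deg(g), as expected for curves with no common component (the affine F_5-count falls short of the bound because intersections may lie at infinity, over extension fields, or carry multiplicity).


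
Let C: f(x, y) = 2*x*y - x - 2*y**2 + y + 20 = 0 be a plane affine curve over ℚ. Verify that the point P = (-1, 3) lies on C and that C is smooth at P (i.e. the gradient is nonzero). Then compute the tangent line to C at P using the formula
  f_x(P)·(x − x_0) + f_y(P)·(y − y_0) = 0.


Tangent line at P: 5*x - 13*y + 44 = 0.

Step 1: f(-1, 3) = 0, so P lies on C.
Step 2: partial derivatives
  f_x(x, y) = 2*y - 1, f_y(x, y) = 2*x - 4*y + 1.
  f_x(P) = 5, f_y(P) = -13 (gradient nonzero, so P is smooth).
Step 3: tangent line at P: 5·(x − -1) + -13·(y − 3) = 0.
Expanding: 5*x - 13*y + 44 = 0.


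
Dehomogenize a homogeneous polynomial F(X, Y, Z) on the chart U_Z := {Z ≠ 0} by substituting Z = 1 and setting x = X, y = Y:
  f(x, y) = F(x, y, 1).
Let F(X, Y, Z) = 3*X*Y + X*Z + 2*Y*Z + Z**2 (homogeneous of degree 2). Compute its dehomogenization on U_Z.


f(x, y) = 3*x*y + x + 2*y + 1

On U_Z we set Z = 1. Each monomial c·X^i·Y^j·Z^k in F becomes c·x^i·y^j·1^k = c·x^i·y^j.
Substituting Z = 1: F(X, Y, 1) = 3*x*y + x + 2*y + 1.
Note: deg(f) ≤ deg(F) = 2; strict inequality happens when F is divisible by Z (lost terms).


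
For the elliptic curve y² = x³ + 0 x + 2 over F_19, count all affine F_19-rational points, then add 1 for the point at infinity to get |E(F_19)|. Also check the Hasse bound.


Affine points = {(4, 3), (4, 16), (6, 3), (6, 16), (8, 1), (8, 18), (9, 3), (9, 16), (12, 1), (12, 18), (18, 1), (18, 18)}; affine count = 12; |E(F_19)| = 13.

Discriminant check: Δ ∝ 4a³ + 27b² = 4·0³ + 27·2² = 4·0 + 27·4 ≡ 13 (mod 19). Nonzero ⇒ E is nonsingular.
For each x ∈ F_19, compute rhs = x³ + 0·x + 2 mod 19, then count y ∈ F_19 with y² ≡ rhs.
  x = 0: rhs = 2, matching y values: none (0 points).
  x = 1: rhs = 3, matching y values: none (0 points).
  x = 2: rhs = 10, matching y values: none (0 points).
  x = 3: rhs = 10, matching y values: none (0 points).
  x = 4: rhs = 9, matching y values: 3, 16 (2 points).
  x = 5: rhs = 13, matching y values: none (0 points).
  x = 6: rhs = 9, matching y values: 3, 16 (2 points).
  x = 7: rhs = 3, matching y values: none (0 points).
  x = 8: rhs = 1, matching y values: 1, 18 (2 points).
  x = 9: rhs = 9, matching y values: 3, 16 (2 points).
  x = 10: rhs = 14, matching y values: none (0 points).
  x = 11: rhs = 3, matching y values: none (0 points).
  x = 12: rhs = 1, matching y values: 1, 18 (2 points).
  x = 13: rhs = 14, matching y values: none (0 points).
  x = 14: rhs = 10, matching y values: none (0 points).
  x = 15: rhs = 14, matching y values: none (0 points).
  x = 16: rhs = 13, matching y values: none (0 points).
  x = 17: rhs = 13, matching y values: none (0 points).
  x = 18: rhs = 1, matching y values: 1, 18 (2 points).
Total affine count: 12.
Full point count |E(F_19)| = 12 + 1 = 13.
Hasse bound: |13 − (19+1)| = |-7| = 7 ≤ 2√19 ≈ 8.7178 ✓.


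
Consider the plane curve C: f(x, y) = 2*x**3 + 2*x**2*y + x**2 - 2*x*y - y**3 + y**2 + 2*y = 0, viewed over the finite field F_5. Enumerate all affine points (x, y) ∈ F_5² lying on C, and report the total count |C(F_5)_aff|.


Affine F_5-points: {(0, 0), (0, 2), (0, 4), (1, 1), (2, 0), (2, 3), (4, 1), (4, 4)}; count = 8.

For each of the 25 pairs (x, y) ∈ F_5², evaluate f(x, y) mod 5. Record the zeros.
  x = 0: [0↦0, 1↦2, 2↦0, 3↦3, 4↦0]  zeros at y ∈ {0, 2, 4}
  x = 1: [0↦3, 1↦0, 2↦3, 3↦1, 4↦3]  zeros at y ∈ {1}
  x = 2: [0↦0, 1↦1, 2↦3, 3↦0, 4↦1]  zeros at y ∈ {0, 3}
  x = 3: [0↦3, 1↦2, 2↦2, 3↦2, 4↦1]  zeros at y ∈ ∅
  x = 4: [0↦4, 1↦0, 2↦2, 3↦4, 4↦0]  zeros at y ∈ {1, 4}
Collecting zeros: affine points = {(0, 0), (0, 2), (0, 4), (1, 1), (2, 0), (2, 3), (4, 1), (4, 4)}.
Total count |C(F_5)_aff| = 8.


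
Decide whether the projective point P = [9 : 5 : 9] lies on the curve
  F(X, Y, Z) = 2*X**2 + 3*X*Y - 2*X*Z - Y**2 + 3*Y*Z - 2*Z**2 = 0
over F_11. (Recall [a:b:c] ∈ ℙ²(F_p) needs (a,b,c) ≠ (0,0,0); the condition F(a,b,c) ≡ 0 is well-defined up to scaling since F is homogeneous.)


F(9,5,9) ≡ 6 (mod 11); P is NOT on the curve.

Evaluate F(9, 5, 9) term-by-term (mod 11).
  2*X**2 ↦ 2·81·1·1 = 162
  3*X*Y ↦ 3·9·5·1 = 135
  -2*X*Z ↦ -2·9·1·9 = -162
  -Y**2 ↦ -1·1·25·1 = -25
  3*Y*Z ↦ 3·1·5·9 = 135
  -2*Z**2 ↦ -2·1·1·81 = -162
Sum: F(9, 5, 9) = (162) + (135) + (-162) + (-25) + (135) + (-162) = 83.
Reducing mod 11: 83 ≡ 6 (mod 11).
Since F(a, b, c) ≡ 6 ≠ 0 (mod 11), P does NOT lie on the curve.


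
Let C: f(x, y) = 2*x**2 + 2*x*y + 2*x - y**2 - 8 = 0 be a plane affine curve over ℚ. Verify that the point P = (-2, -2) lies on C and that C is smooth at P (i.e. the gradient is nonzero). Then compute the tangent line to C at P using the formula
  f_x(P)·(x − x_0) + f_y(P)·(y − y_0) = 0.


Tangent line at P: -10*x - 20 = 0.

Step 1: f(-2, -2) = 0, so P lies on C.
Step 2: partial derivatives
  f_x(x, y) = 4*x + 2*y + 2, f_y(x, y) = 2*x - 2*y.
  f_x(P) = -10, f_y(P) = 0 (gradient nonzero, so P is smooth).
Step 3: tangent line at P: -10·(x − -2) + 0·(y − -2) = 0.
Expanding: -10*x - 20 = 0.


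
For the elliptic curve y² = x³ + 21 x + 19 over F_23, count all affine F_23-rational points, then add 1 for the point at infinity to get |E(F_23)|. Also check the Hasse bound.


Affine points = {(1, 8), (1, 15), (2, 0), (4, 11), (4, 12), (6, 4), (6, 19), (7, 7), (7, 16), (8, 3), (8, 20), (15, 11), (15, 12), (16, 9), (16, 14), (19, 3), (19, 20)}; affine count = 17; |E(F_23)| = 18.

Discriminant check: Δ ∝ 4a³ + 27b² = 4·21³ + 27·19² = 4·9261 + 27·361 ≡ 9 (mod 23). Nonzero ⇒ E is nonsingular.
For each x ∈ F_23, compute rhs = x³ + 21·x + 19 mod 23, then count y ∈ F_23 with y² ≡ rhs.
  x = 0: rhs = 19, matching y values: none (0 points).
  x = 1: rhs = 18, matching y values: 8, 15 (2 points).
  x = 2: rhs = 0, matching y values: 0 (1 points).
  x = 3: rhs = 17, matching y values: none (0 points).
  x = 4: rhs = 6, matching y values: 11, 12 (2 points).
  x = 5: rhs = 19, matching y values: none (0 points).
  x = 6: rhs = 16, matching y values: 4, 19 (2 points).
  x = 7: rhs = 3, matching y values: 7, 16 (2 points).
  x = 8: rhs = 9, matching y values: 3, 20 (2 points).
  x = 9: rhs = 17, matching y values: none (0 points).
  x = 10: rhs = 10, matching y values: none (0 points).
  x = 11: rhs = 17, matching y values: none (0 points).
  x = 12: rhs = 21, matching y values: none (0 points).
  x = 13: rhs = 5, matching y values: none (0 points).
  x = 14: rhs = 21, matching y values: none (0 points).
  x = 15: rhs = 6, matching y values: 11, 12 (2 points).
  x = 16: rhs = 12, matching y values: 9, 14 (2 points).
  x = 17: rhs = 22, matching y values: none (0 points).
  x = 18: rhs = 19, matching y values: none (0 points).
  x = 19: rhs = 9, matching y values: 3, 20 (2 points).
  x = 20: rhs = 21, matching y values: none (0 points).
  x = 21: rhs = 15, matching y values: none (0 points).
  x = 22: rhs = 20, matching y values: none (0 points).
Total affine count: 17.
Full point count |E(F_23)| = 17 + 1 = 18.
Hasse bound: |18 − (23+1)| = |-6| = 6 ≤ 2√23 ≈ 9.5917 ✓.


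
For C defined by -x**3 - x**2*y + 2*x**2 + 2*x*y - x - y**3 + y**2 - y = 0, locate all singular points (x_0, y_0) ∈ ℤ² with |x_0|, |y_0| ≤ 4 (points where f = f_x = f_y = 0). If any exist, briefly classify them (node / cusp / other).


Singular points: {(1, 0)}; classification: node.

Compute partial derivatives:
  f_x = -3*x**2 - 2*x*y + 4*x + 2*y - 1.
  f_y = -x**2 + 2*x - 3*y**2 + 2*y - 1.
Scan x_0 ∈ {−4, ..., 4}. For each x_0, f_y(x_0, y) is a polynomial in y; find its integer roots y ∈ {−4, ..., 4}, then test f_x and f at those candidates.
  x = -4: f_y(-4, y) = -3*y**2 + 2*y - 25; no integer root y with |y| ≤ 4.
  x = -3: f_y(-3, y) = -3*y**2 + 2*y - 16; no integer root y with |y| ≤ 4.
  x = -2: f_y(-2, y) = -3*y**2 + 2*y - 9; no integer root y with |y| ≤ 4.
  x = -1: f_y(-1, y) = -3*y**2 + 2*y - 4; no integer root y with |y| ≤ 4.
  x = 0: f_y(0, y) = -3*y**2 + 2*y - 1; no integer root y with |y| ≤ 4.
  x = 1: f_y(1, y) = -3*y**2 + 2*y; vanishes at y ∈ {0}. (1, 0): f_x = 0, f = 0 — SINGULAR.
  x = 2: f_y(2, y) = -3*y**2 + 2*y - 1; no integer root y with |y| ≤ 4.
  x = 3: f_y(3, y) = -3*y**2 + 2*y - 4; no integer root y with |y| ≤ 4.
  x = 4: f_y(4, y) = -3*y**2 + 2*y - 9; no integer root y with |y| ≤ 4.
Only singular point on the grid: (1, 0).
Classify: substitute x = 1 + u, y = 0 + v and expand: f = -u**3 - u**2*v - u**2 - v**3 + v**2.
No constant or linear terms (consistent with a singular point). Quadratic part: -u**2 + v**2. Cubic part: -u**3 - u**2*v - v**3.
The quadratic part v**2 - u**2 = (v − u)(v + u) splits into two distinct linear factors, so there are two distinct tangent lines y − 0 = ±(x − 1) — this is a node (ordinary double point).
Classification: node.


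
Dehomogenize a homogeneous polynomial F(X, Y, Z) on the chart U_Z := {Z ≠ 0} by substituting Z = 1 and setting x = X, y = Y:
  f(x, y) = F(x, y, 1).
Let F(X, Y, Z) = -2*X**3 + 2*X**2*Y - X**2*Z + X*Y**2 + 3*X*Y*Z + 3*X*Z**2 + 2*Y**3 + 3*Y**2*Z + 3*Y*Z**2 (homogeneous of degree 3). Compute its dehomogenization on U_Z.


f(x, y) = -2*x**3 + 2*x**2*y - x**2 + x*y**2 + 3*x*y + 3*x + 2*y**3 + 3*y**2 + 3*y

On U_Z we set Z = 1. Each monomial c·X^i·Y^j·Z^k in F becomes c·x^i·y^j·1^k = c·x^i·y^j.
Substituting Z = 1: F(X, Y, 1) = -2*x**3 + 2*x**2*y - x**2 + x*y**2 + 3*x*y + 3*x + 2*y**3 + 3*y**2 + 3*y.
Note: deg(f) ≤ deg(F) = 3; strict inequality happens when F is divisible by Z (lost terms).


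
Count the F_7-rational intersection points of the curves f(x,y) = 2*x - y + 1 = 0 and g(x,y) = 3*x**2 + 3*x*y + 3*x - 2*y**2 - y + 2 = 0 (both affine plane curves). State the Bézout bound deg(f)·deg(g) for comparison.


Common zeros: ∅; count = 0; Bézout bound = 2.

deg(f) = 1, deg(g) = 2, so Bézout bound = 2.
Scan x ∈ F_7. For each x, list the y ∈ F_7 with f(x, y) ≡ 0 and those with g(x, y) ≡ 0 (mod 7); the common zeros in that column are the intersection.
  x = 0: f ≡ 0 at y ∈ {1}; g ≡ 0 at y ∈ ∅; common: ∅.
  x = 1: f ≡ 0 at y ∈ {3}; g ≡ 0 at y ∈ ∅; common: ∅.
  x = 2: f ≡ 0 at y ∈ {5}; g ≡ 0 at y ∈ ∅; common: ∅.
  x = 3: f ≡ 0 at y ∈ {0}; g ≡ 0 at y ∈ {5, 6}; common: ∅.
  x = 4: f ≡ 0 at y ∈ {2}; g ≡ 0 at y ∈ {3, 6}; common: ∅.
  x = 5: f ≡ 0 at y ∈ {4}; g ≡ 0 at y ∈ {2, 5}; common: ∅.
  x = 6: f ≡ 0 at y ∈ {6}; g ≡ 0 at y ∈ {2, 3}; common: ∅.
Collecting: common zeros = ∅, so the count is 0.
Comparison with the Bézout bound: 0 ≤ 2 = deg(f)·deg(g), as expected for curves with no common component (the affine F_7-count falls short of the bound because intersections may lie at infinity, over extension fields, or carry multiplicity).


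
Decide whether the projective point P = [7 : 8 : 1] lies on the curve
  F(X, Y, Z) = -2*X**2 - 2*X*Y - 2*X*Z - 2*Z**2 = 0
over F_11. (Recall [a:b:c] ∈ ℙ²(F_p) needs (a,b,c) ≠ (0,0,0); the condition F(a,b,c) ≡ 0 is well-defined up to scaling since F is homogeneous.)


F(7,8,1) ≡ 5 (mod 11); P is NOT on the curve.

Evaluate F(7, 8, 1) term-by-term (mod 11).
  -2*X**2 ↦ -2·49·1·1 = -98
  -2*X*Y ↦ -2·7·8·1 = -112
  -2*X*Z ↦ -2·7·1·1 = -14
  -2*Z**2 ↦ -2·1·1·1 = -2
Sum: F(7, 8, 1) = (-98) + (-112) + (-14) + (-2) = -226.
Reducing mod 11: -226 ≡ 5 (mod 11).
Since F(a, b, c) ≡ 5 ≠ 0 (mod 11), P does NOT lie on the curve.


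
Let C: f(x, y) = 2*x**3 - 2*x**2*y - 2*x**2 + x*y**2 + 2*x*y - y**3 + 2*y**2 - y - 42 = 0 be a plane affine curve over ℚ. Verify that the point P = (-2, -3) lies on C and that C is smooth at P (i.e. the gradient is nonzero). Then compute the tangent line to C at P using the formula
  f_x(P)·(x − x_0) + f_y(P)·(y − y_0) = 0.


Tangent line at P: 11*x - 40*y - 98 = 0.

Step 1: f(-2, -3) = 0, so P lies on C.
Step 2: partial derivatives
  f_x(x, y) = 6*x**2 - 4*x*y - 4*x + y**2 + 2*y, f_y(x, y) = -2*x**2 + 2*x*y + 2*x - 3*y**2 + 4*y - 1.
  f_x(P) = 11, f_y(P) = -40 (gradient nonzero, so P is smooth).
Step 3: tangent line at P: 11·(x − -2) + -40·(y − -3) = 0.
Expanding: 11*x - 40*y - 98 = 0.


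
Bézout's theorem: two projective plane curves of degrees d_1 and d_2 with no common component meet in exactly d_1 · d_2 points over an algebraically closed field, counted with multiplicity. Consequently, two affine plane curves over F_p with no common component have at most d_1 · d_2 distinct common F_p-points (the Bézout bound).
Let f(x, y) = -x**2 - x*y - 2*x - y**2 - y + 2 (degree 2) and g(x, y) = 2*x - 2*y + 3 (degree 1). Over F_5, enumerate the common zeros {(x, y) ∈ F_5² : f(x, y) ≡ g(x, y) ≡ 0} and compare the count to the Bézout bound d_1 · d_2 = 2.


Common zeros: {(2, 1), (3, 2)}; count = 2; Bézout bound = 2.

deg(f) = 2, deg(g) = 1, so Bézout bound = 2.
Scan x ∈ F_5. For each x, list the y ∈ F_5 with f(x, y) ≡ 0 and those with g(x, y) ≡ 0 (mod 5); the common zeros in that column are the intersection.
  x = 0: f ≡ 0 at y ∈ {1, 3}; g ≡ 0 at y ∈ {4}; common: ∅.
  x = 1: f ≡ 0 at y ∈ {4}; g ≡ 0 at y ∈ {0}; common: ∅.
  x = 2: f ≡ 0 at y ∈ {1}; g ≡ 0 at y ∈ {1}; common: {1}.
  x = 3: f ≡ 0 at y ∈ {2, 4}; g ≡ 0 at y ∈ {2}; common: {2}.
  x = 4: f ≡ 0 at y ∈ ∅; g ≡ 0 at y ∈ {3}; common: ∅.
Collecting: common zeros = {(2, 1), (3, 2)}, so the count is 2.
Comparison with the Bézout bound: 2 ≤ 2 = deg(f)·deg(g), as expected for curves with no common component (the bound is attained).


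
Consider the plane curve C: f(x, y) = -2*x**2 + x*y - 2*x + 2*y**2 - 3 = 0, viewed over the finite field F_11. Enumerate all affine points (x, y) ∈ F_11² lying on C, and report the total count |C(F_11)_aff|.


Affine F_11-points: {(2, 1), (2, 9), (3, 1), (3, 3), (5, 4), (5, 10), (7, 4), (7, 9), (9, 5), (9, 7), (10, 7), (10, 10)}; count = 12.

For each of the 121 pairs (x, y) ∈ F_11², evaluate f(x, y) mod 11. Record the zeros.
  x = 0: [0↦8, 1↦10, 2↦5, 3↦4, 4↦7, 5↦3, 6↦3, 7↦7, 8↦4, 9↦5, 10↦10]  zeros at y ∈ ∅
  x = 1: [0↦4, 1↦7, 2↦3, 3↦3, 4↦7, 5↦4, 6↦5, 7↦10, 8↦8, 9↦10, 10↦5]  zeros at y ∈ ∅
  x = 2: [0↦7, 1↦0, 2↦8, 3↦9, 4↦3, 5↦1, 6↦3, 7↦9, 8↦8, 9↦0, 10↦7]  zeros at y ∈ {1, 9}
  x = 3: [0↦6, 1↦0, 2↦9, 3↦0, 4↦6, 5↦5, 6↦8, 7↦4, 8↦4, 9↦8, 10↦5]  zeros at y ∈ {1, 3}
  x = 4: [0↦1, 1↦7, 2↦6, 3↦9, 4↦5, 5↦5, 6↦9, 7↦6, 8↦7, 9↦1, 10↦10]  zeros at y ∈ ∅
  x = 5: [0↦3, 1↦10, 2↦10, 3↦3, 4↦0, 5↦1, 6↦6, 7↦4, 8↦6, 9↦1, 10↦0]  zeros at y ∈ {4, 10}
  x = 6: [0↦1, 1↦9, 2↦10, 3↦4, 4↦2, 5↦4, 6↦10, 7↦9, 8↦1, 9↦8, 10↦8]  zeros at y ∈ ∅
  x = 7: [0↦6, 1↦4, 2↦6, 3↦1, 4↦0, 5↦3, 6↦10, 7↦10, 8↦3, 9↦0, 10↦1]  zeros at y ∈ {4, 9}
  x = 8: [0↦7, 1↦6, 2↦9, 3↦5, 4↦5, 5↦9, 6↦6, 7↦7, 8↦1, 9↦10, 10↦1]  zeros at y ∈ ∅
  x = 9: [0↦4, 1↦4, 2↦8, 3↦5, 4↦6, 5↦0, 6↦9, 7↦0, 8↦6, 9↦5, 10↦8]  zeros at y ∈ {5, 7}
  x = 10: [0↦8, 1↦9, 2↦3, 3↦1, 4↦3, 5↦9, 6↦8, 7↦0, 8↦7, 9↦7, 10↦0]  zeros at y ∈ {7, 10}
Collecting zeros: affine points = {(2, 1), (2, 9), (3, 1), (3, 3), (5, 4), (5, 10), (7, 4), (7, 9), (9, 5), (9, 7), (10, 7), (10, 10)}.
Total count |C(F_11)_aff| = 12.


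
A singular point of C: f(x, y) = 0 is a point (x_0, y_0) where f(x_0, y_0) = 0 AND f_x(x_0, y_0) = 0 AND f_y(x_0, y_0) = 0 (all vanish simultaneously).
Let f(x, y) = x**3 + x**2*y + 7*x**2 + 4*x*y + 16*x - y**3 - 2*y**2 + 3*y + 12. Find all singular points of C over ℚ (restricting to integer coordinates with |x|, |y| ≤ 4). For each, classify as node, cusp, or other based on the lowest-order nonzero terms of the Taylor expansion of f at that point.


Singular points: {(-2, -1)}; classification: cusp.

Compute partial derivatives:
  f_x = 3*x**2 + 2*x*y + 14*x + 4*y + 16.
  f_y = x**2 + 4*x - 3*y**2 - 4*y + 3.
Scan x_0 ∈ {−4, ..., 4}. For each x_0, f_y(x_0, y) is a polynomial in y; find its integer roots y ∈ {−4, ..., 4}, then test f_x and f at those candidates.
  x = -4: f_y(-4, y) = -3*y**2 - 4*y + 3; no integer root y with |y| ≤ 4.
  x = -3: f_y(-3, y) = -3*y**2 - 4*y; vanishes at y ∈ {0}. (-3, 0): f_x = 1 ≠ 0.
  x = -2: f_y(-2, y) = -3*y**2 - 4*y - 1; vanishes at y ∈ {-1}. (-2, -1): f_x = 0, f = 0 — SINGULAR.
  x = -1: f_y(-1, y) = -3*y**2 - 4*y; vanishes at y ∈ {0}. (-1, 0): f_x = 5 ≠ 0.
  x = 0: f_y(0, y) = -3*y**2 - 4*y + 3; no integer root y with |y| ≤ 4.
  x = 1: f_y(1, y) = -3*y**2 - 4*y + 8; no integer root y with |y| ≤ 4.
  x = 2: f_y(2, y) = -3*y**2 - 4*y + 15; vanishes at y ∈ {-3}. (2, -3): f_x = 32 ≠ 0.
  x = 3: f_y(3, y) = -3*y**2 - 4*y + 24; no integer root y with |y| ≤ 4.
  x = 4: f_y(4, y) = -3*y**2 - 4*y + 35; no integer root y with |y| ≤ 4.
Only singular point on the grid: (-2, -1).
Classify: substitute x = -2 + u, y = -1 + v and expand: f = u**3 + u**2*v - v**3 + v**2.
No constant or linear terms (consistent with a singular point). Quadratic part: v**2. Cubic part: u**3 + u**2*v - v**3.
The quadratic part v**2 is a perfect square, so there is a single (double) tangent line v = 0, i.e. y = -1. Restricting the cubic part to that line (v = 0) leaves u**3 ≠ 0, so f is not divisible by v and the branch is v² ≈ -u**3 to lowest order — this is a cusp.
Classification: cusp.


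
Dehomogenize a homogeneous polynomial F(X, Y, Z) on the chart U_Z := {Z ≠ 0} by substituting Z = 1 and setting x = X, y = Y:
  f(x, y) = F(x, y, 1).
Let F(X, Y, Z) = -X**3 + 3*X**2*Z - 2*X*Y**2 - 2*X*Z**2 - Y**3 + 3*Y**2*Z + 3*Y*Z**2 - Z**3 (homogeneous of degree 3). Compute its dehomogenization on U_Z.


f(x, y) = -x**3 + 3*x**2 - 2*x*y**2 - 2*x - y**3 + 3*y**2 + 3*y - 1

On U_Z we set Z = 1. Each monomial c·X^i·Y^j·Z^k in F becomes c·x^i·y^j·1^k = c·x^i·y^j.
Substituting Z = 1: F(X, Y, 1) = -x**3 + 3*x**2 - 2*x*y**2 - 2*x - y**3 + 3*y**2 + 3*y - 1.
Note: deg(f) ≤ deg(F) = 3; strict inequality happens when F is divisible by Z (lost terms).


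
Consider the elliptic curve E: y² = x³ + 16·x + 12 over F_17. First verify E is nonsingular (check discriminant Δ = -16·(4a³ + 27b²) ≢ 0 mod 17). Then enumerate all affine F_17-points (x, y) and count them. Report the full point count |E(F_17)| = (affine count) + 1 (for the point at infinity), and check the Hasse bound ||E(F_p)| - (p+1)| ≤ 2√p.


Affine points = {(2, 1), (2, 16), (3, 6), (3, 11), (4, 2), (4, 15), (5, 8), (5, 9), (6, 1), (6, 16), (7, 5), (7, 12), (9, 1), (9, 16), (10, 4), (10, 13)}; affine count = 16; |E(F_17)| = 17.

Discriminant check: Δ ∝ 4a³ + 27b² = 4·16³ + 27·12² = 4·4096 + 27·144 ≡ 8 (mod 17). Nonzero ⇒ E is nonsingular.
For each x ∈ F_17, compute rhs = x³ + 16·x + 12 mod 17, then count y ∈ F_17 with y² ≡ rhs.
  x = 0: rhs = 12, matching y values: none (0 points).
  x = 1: rhs = 12, matching y values: none (0 points).
  x = 2: rhs = 1, matching y values: 1, 16 (2 points).
  x = 3: rhs = 2, matching y values: 6, 11 (2 points).
  x = 4: rhs = 4, matching y values: 2, 15 (2 points).
  x = 5: rhs = 13, matching y values: 8, 9 (2 points).
  x = 6: rhs = 1, matching y values: 1, 16 (2 points).
  x = 7: rhs = 8, matching y values: 5, 12 (2 points).
  x = 8: rhs = 6, matching y values: none (0 points).
  x = 9: rhs = 1, matching y values: 1, 16 (2 points).
  x = 10: rhs = 16, matching y values: 4, 13 (2 points).
  x = 11: rhs = 6, matching y values: none (0 points).
  x = 12: rhs = 11, matching y values: none (0 points).
  x = 13: rhs = 3, matching y values: none (0 points).
  x = 14: rhs = 5, matching y values: none (0 points).
  x = 15: rhs = 6, matching y values: none (0 points).
  x = 16: rhs = 12, matching y values: none (0 points).
Total affine count: 16.
Full point count |E(F_17)| = 16 + 1 = 17.
Hasse bound: |17 − (17+1)| = |-1| = 1 ≤ 2√17 ≈ 8.2462 ✓.


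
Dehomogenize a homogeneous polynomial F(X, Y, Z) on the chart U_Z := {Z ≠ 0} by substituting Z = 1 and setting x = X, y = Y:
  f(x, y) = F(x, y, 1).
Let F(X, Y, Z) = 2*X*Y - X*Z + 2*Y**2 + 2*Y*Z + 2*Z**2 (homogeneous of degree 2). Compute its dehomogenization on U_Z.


f(x, y) = 2*x*y - x + 2*y**2 + 2*y + 2

On U_Z we set Z = 1. Each monomial c·X^i·Y^j·Z^k in F becomes c·x^i·y^j·1^k = c·x^i·y^j.
Substituting Z = 1: F(X, Y, 1) = 2*x*y - x + 2*y**2 + 2*y + 2.
Note: deg(f) ≤ deg(F) = 2; strict inequality happens when F is divisible by Z (lost terms).


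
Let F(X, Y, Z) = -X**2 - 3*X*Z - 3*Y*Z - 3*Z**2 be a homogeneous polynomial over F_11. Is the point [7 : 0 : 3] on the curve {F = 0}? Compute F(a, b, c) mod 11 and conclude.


F(7,0,3) ≡ 4 (mod 11); P is NOT on the curve.

Evaluate F(7, 0, 3) term-by-term (mod 11).
  -X**2 ↦ -1·49·1·1 = -49
  -3*X*Z ↦ -3·7·1·3 = -63
  -3*Y*Z ↦ -3·1·0·3 = 0
  -3*Z**2 ↦ -3·1·1·9 = -27
Sum: F(7, 0, 3) = (-49) + (-63) + (0) + (-27) = -139.
Reducing mod 11: -139 ≡ 4 (mod 11).
Since F(a, b, c) ≡ 4 ≠ 0 (mod 11), P does NOT lie on the curve.


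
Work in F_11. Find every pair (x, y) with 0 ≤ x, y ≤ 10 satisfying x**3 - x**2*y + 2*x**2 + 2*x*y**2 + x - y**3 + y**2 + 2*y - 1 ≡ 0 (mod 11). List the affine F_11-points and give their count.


Affine F_11-points: {(1, 6), (4, 0), (4, 2), (4, 7), (5, 8), (6, 6), (6, 8), (6, 10), (7, 5), (8, 2), (8, 6), (8, 9), (10, 2), (10, 4)}; count = 14.

For each of the 121 pairs (x, y) ∈ F_11², evaluate f(x, y) mod 11. Record the zeros.
  x = 0: [0↦10, 1↦1, 2↦10, 3↦9, 4↦3, 5↦8, 6↦7, 7↦5, 8↦7, 9↦7, 10↦10]  zeros at y ∈ ∅
  x = 1: [0↦3, 1↦6, 2↦9, 3↦6, 4↦2, 5↦2, 6↦0, 7↦1, 8↦10, 9↦10, 10↦6]  zeros at y ∈ {6}
  x = 2: [0↦6, 1↦8, 2↦3, 3↦7, 4↦3, 5↦7, 6↦2, 7↦4, 8↦7, 9↦5, 10↦3]  zeros at y ∈ ∅
  x = 3: [0↦3, 1↦2, 2↦9, 3↦7, 4↦1, 5↦7, 6↦8, 7↦9, 8↦4, 9↦9, 10↦7]  zeros at y ∈ ∅
  x = 4: [0↦0, 1↦5, 2↦0, 3↦1, 4↦2, 5↦8, 6↦2, 7↦0, 8↦7, 9↦6, 10↦2]  zeros at y ∈ {0, 2, 7}
  x = 5: [0↦3, 1↦1, 2↦4, 3↦6, 4↦1, 5↦5, 6↦1, 7↦5, 8↦0, 9↦2, 10↦5]  zeros at y ∈ {8}
  x = 6: [0↦7, 1↦7, 2↦5, 3↦6, 4↦4, 5↦4, 6↦0, 7↦8, 8↦0, 9↦3, 10↦0]  zeros at y ∈ {6, 8, 10}
  x = 7: [0↦7, 1↦7, 2↦9, 3↦7, 4↦6, 5↦0, 6↦5, 7↦4, 8↦2, 9↦4, 10↦4]  zeros at y ∈ {5}
  x = 8: [0↦9, 1↦7, 2↦0, 3↦4, 4↦2, 5↦10, 6↦0, 7↦10, 8↦1, 9↦0, 10↦1]  zeros at y ∈ {2, 6, 9}
  x = 9: [0↦8, 1↦2, 2↦6, 3↦3, 4↦9, 5↦7, 6↦2, 7↦10, 8↦3, 9↦8, 10↦8]  zeros at y ∈ ∅
  x = 10: [0↦10, 1↦9, 2↦0, 3↦10, 4↦0, 5↦8, 6↦6, 7↦10, 8↦3, 9↦1, 10↦9]  zeros at y ∈ {2, 4}
Collecting zeros: affine points = {(1, 6), (4, 0), (4, 2), (4, 7), (5, 8), (6, 6), (6, 8), (6, 10), (7, 5), (8, 2), (8, 6), (8, 9), (10, 2), (10, 4)}.
Total count |C(F_11)_aff| = 14.


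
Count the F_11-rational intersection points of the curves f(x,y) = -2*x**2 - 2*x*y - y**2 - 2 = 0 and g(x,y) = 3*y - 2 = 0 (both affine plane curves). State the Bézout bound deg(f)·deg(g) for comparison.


Common zeros: {(0, 8), (3, 8)}; count = 2; Bézout bound = 2.

deg(f) = 2, deg(g) = 1, so Bézout bound = 2.
Scan x ∈ F_11. For each x, list the y ∈ F_11 with f(x, y) ≡ 0 and those with g(x, y) ≡ 0 (mod 11); the common zeros in that column are the intersection.
  x = 0: f ≡ 0 at y ∈ {3, 8}; g ≡ 0 at y ∈ {8}; common: {8}.
  x = 1: f ≡ 0 at y ∈ ∅; g ≡ 0 at y ∈ {8}; common: ∅.
  x = 2: f ≡ 0 at y ∈ {2, 5}; g ≡ 0 at y ∈ {8}; common: ∅.
  x = 3: f ≡ 0 at y ∈ {8}; g ≡ 0 at y ∈ {8}; common: {8}.
  x = 4: f ≡ 0 at y ∈ {5, 9}; g ≡ 0 at y ∈ {8}; common: ∅.
  x = 5: f ≡ 0 at y ∈ ∅; g ≡ 0 at y ∈ {8}; common: ∅.
  x = 6: f ≡ 0 at y ∈ ∅; g ≡ 0 at y ∈ {8}; common: ∅.
  x = 7: f ≡ 0 at y ∈ {2, 6}; g ≡ 0 at y ∈ {8}; common: ∅.
  x = 8: f ≡ 0 at y ∈ {3}; g ≡ 0 at y ∈ {8}; common: ∅.
  x = 9: f ≡ 0 at y ∈ {6, 9}; g ≡ 0 at y ∈ {8}; common: ∅.
  x = 10: f ≡ 0 at y ∈ ∅; g ≡ 0 at y ∈ {8}; common: ∅.
Collecting: common zeros = {(0, 8), (3, 8)}, so the count is 2.
Comparison with the Bézout bound: 2 ≤ 2 = deg(f)·deg(g), as expected for curves with no common component (the bound is attained).


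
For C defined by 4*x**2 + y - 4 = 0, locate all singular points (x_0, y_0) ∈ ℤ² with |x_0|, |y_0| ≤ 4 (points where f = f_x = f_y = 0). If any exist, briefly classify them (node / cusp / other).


No singular points in the scanned grid; C is smooth there.

Compute partial derivatives:
  f_x = 8*x.
  f_y = 1.
f_y = 1 is a nonzero constant, so f_y never vanishes: no point (x, y) can satisfy f = f_x = f_y = 0. In particular no (x, y) ∈ {−4, ..., 4}² is singular; the curve is smooth.


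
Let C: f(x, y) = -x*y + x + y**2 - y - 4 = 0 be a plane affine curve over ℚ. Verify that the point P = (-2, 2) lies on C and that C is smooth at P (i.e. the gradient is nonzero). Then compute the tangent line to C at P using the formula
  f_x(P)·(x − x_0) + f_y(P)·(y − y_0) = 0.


Tangent line at P: -x + 5*y - 12 = 0.

Step 1: f(-2, 2) = 0, so P lies on C.
Step 2: partial derivatives
  f_x(x, y) = 1 - y, f_y(x, y) = -x + 2*y - 1.
  f_x(P) = -1, f_y(P) = 5 (gradient nonzero, so P is smooth).
Step 3: tangent line at P: -1·(x − -2) + 5·(y − 2) = 0.
Expanding: -x + 5*y - 12 = 0.


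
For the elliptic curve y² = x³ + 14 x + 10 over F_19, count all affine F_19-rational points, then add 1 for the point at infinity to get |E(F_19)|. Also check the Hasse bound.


Affine points = {(1, 5), (1, 14), (4, 4), (4, 15), (6, 5), (6, 14), (8, 8), (8, 11), (12, 5), (12, 14), (14, 9), (14, 10), (15, 2), (15, 17), (16, 6), (16, 13)}; affine count = 16; |E(F_19)| = 17.

Discriminant check: Δ ∝ 4a³ + 27b² = 4·14³ + 27·10² = 4·2744 + 27·100 ≡ 15 (mod 19). Nonzero ⇒ E is nonsingular.
For each x ∈ F_19, compute rhs = x³ + 14·x + 10 mod 19, then count y ∈ F_19 with y² ≡ rhs.
  x = 0: rhs = 10, matching y values: none (0 points).
  x = 1: rhs = 6, matching y values: 5, 14 (2 points).
  x = 2: rhs = 8, matching y values: none (0 points).
  x = 3: rhs = 3, matching y values: none (0 points).
  x = 4: rhs = 16, matching y values: 4, 15 (2 points).
  x = 5: rhs = 15, matching y values: none (0 points).
  x = 6: rhs = 6, matching y values: 5, 14 (2 points).
  x = 7: rhs = 14, matching y values: none (0 points).
  x = 8: rhs = 7, matching y values: 8, 11 (2 points).
  x = 9: rhs = 10, matching y values: none (0 points).
  x = 10: rhs = 10, matching y values: none (0 points).
  x = 11: rhs = 13, matching y values: none (0 points).
  x = 12: rhs = 6, matching y values: 5, 14 (2 points).
  x = 13: rhs = 14, matching y values: none (0 points).
  x = 14: rhs = 5, matching y values: 9, 10 (2 points).
  x = 15: rhs = 4, matching y values: 2, 17 (2 points).
  x = 16: rhs = 17, matching y values: 6, 13 (2 points).
  x = 17: rhs = 12, matching y values: none (0 points).
  x = 18: rhs = 14, matching y values: none (0 points).
Total affine count: 16.
Full point count |E(F_19)| = 16 + 1 = 17.
Hasse bound: |17 − (19+1)| = |-3| = 3 ≤ 2√19 ≈ 8.7178 ✓.


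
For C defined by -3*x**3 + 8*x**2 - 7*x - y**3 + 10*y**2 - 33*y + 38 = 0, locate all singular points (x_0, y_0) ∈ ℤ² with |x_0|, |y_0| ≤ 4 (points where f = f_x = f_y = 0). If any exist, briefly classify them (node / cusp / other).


Singular points: {(1, 3)}; classification: node.

Compute partial derivatives:
  f_x = -9*x**2 + 16*x - 7.
  f_y = -3*y**2 + 20*y - 33.
Scan x_0 ∈ {−4, ..., 4}. For each x_0, f_y(x_0, y) is a polynomial in y; find its integer roots y ∈ {−4, ..., 4}, then test f_x and f at those candidates.
  x = -4: f_y(-4, y) = -3*y**2 + 20*y - 33; vanishes at y ∈ {3}. (-4, 3): f_x = -215 ≠ 0.
  x = -3: f_y(-3, y) = -3*y**2 + 20*y - 33; vanishes at y ∈ {3}. (-3, 3): f_x = -136 ≠ 0.
  x = -2: f_y(-2, y) = -3*y**2 + 20*y - 33; vanishes at y ∈ {3}. (-2, 3): f_x = -75 ≠ 0.
  x = -1: f_y(-1, y) = -3*y**2 + 20*y - 33; vanishes at y ∈ {3}. (-1, 3): f_x = -32 ≠ 0.
  x = 0: f_y(0, y) = -3*y**2 + 20*y - 33; vanishes at y ∈ {3}. (0, 3): f_x = -7 ≠ 0.
  x = 1: f_y(1, y) = -3*y**2 + 20*y - 33; vanishes at y ∈ {3}. (1, 3): f_x = 0, f = 0 — SINGULAR.
  x = 2: f_y(2, y) = -3*y**2 + 20*y - 33; vanishes at y ∈ {3}. (2, 3): f_x = -11 ≠ 0.
  x = 3: f_y(3, y) = -3*y**2 + 20*y - 33; vanishes at y ∈ {3}. (3, 3): f_x = -40 ≠ 0.
  x = 4: f_y(4, y) = -3*y**2 + 20*y - 33; vanishes at y ∈ {3}. (4, 3): f_x = -87 ≠ 0.
Only singular point on the grid: (1, 3).
Classify: substitute x = 1 + u, y = 3 + v and expand: f = -3*u**3 - u**2 - v**3 + v**2.
No constant or linear terms (consistent with a singular point). Quadratic part: -u**2 + v**2. Cubic part: -3*u**3 - v**3.
The quadratic part v**2 - u**2 = (v − u)(v + u) splits into two distinct linear factors, so there are two distinct tangent lines y − 3 = ±(x − 1) — this is a node (ordinary double point).
Classification: node.


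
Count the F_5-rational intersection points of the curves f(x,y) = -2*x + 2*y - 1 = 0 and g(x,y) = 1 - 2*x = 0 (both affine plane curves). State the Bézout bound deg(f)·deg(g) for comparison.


Common zeros: {(3, 1)}; count = 1; Bézout bound = 1.

deg(f) = 1, deg(g) = 1, so Bézout bound = 1.
Scan x ∈ F_5. For each x, list the y ∈ F_5 with f(x, y) ≡ 0 and those with g(x, y) ≡ 0 (mod 5); the common zeros in that column are the intersection.
  x = 0: f ≡ 0 at y ∈ {3}; g ≡ 0 at y ∈ ∅; common: ∅.
  x = 1: f ≡ 0 at y ∈ {4}; g ≡ 0 at y ∈ ∅; common: ∅.
  x = 2: f ≡ 0 at y ∈ {0}; g ≡ 0 at y ∈ ∅; common: ∅.
  x = 3: f ≡ 0 at y ∈ {1}; g ≡ 0 at y ∈ {0, 1, 2, 3, 4}; common: {1}.
  x = 4: f ≡ 0 at y ∈ {2}; g ≡ 0 at y ∈ ∅; common: ∅.
Collecting: common zeros = {(3, 1)}, so the count is 1.
Comparison with the Bézout bound: 1 ≤ 1 = deg(f)·deg(g), as expected for curves with no common component (the bound is attained).


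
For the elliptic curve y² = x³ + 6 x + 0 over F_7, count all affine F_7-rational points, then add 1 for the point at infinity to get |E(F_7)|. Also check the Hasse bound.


Affine points = {(0, 0), (1, 0), (4, 2), (4, 5), (5, 1), (5, 6), (6, 0)}; affine count = 7; |E(F_7)| = 8.

Discriminant check: Δ ∝ 4a³ + 27b² = 4·6³ + 27·0² = 4·216 + 27·0 ≡ 3 (mod 7). Nonzero ⇒ E is nonsingular.
For each x ∈ F_7, compute rhs = x³ + 6·x + 0 mod 7, then count y ∈ F_7 with y² ≡ rhs.
  x = 0: rhs = 0, matching y values: 0 (1 points).
  x = 1: rhs = 0, matching y values: 0 (1 points).
  x = 2: rhs = 6, matching y values: none (0 points).
  x = 3: rhs = 3, matching y values: none (0 points).
  x = 4: rhs = 4, matching y values: 2, 5 (2 points).
  x = 5: rhs = 1, matching y values: 1, 6 (2 points).
  x = 6: rhs = 0, matching y values: 0 (1 points).
Total affine count: 7.
Full point count |E(F_7)| = 7 + 1 = 8.
Hasse bound: |8 − (7+1)| = |0| = 0 ≤ 2√7 ≈ 5.2915 ✓.
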